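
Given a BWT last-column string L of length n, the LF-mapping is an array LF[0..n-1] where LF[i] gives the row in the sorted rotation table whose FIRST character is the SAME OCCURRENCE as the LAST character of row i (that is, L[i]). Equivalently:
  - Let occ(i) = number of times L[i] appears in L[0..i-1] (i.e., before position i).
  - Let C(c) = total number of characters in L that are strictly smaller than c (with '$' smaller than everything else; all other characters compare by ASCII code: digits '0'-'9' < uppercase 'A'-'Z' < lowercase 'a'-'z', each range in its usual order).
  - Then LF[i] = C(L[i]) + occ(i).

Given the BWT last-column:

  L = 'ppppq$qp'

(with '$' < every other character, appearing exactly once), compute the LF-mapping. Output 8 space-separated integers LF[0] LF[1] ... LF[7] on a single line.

Char counts: '$':1, 'p':5, 'q':2
C (first-col start): C('$')=0, C('p')=1, C('q')=6
L[0]='p': occ=0, LF[0]=C('p')+0=1+0=1
L[1]='p': occ=1, LF[1]=C('p')+1=1+1=2
L[2]='p': occ=2, LF[2]=C('p')+2=1+2=3
L[3]='p': occ=3, LF[3]=C('p')+3=1+3=4
L[4]='q': occ=0, LF[4]=C('q')+0=6+0=6
L[5]='$': occ=0, LF[5]=C('$')+0=0+0=0
L[6]='q': occ=1, LF[6]=C('q')+1=6+1=7
L[7]='p': occ=4, LF[7]=C('p')+4=1+4=5

Answer: 1 2 3 4 6 0 7 5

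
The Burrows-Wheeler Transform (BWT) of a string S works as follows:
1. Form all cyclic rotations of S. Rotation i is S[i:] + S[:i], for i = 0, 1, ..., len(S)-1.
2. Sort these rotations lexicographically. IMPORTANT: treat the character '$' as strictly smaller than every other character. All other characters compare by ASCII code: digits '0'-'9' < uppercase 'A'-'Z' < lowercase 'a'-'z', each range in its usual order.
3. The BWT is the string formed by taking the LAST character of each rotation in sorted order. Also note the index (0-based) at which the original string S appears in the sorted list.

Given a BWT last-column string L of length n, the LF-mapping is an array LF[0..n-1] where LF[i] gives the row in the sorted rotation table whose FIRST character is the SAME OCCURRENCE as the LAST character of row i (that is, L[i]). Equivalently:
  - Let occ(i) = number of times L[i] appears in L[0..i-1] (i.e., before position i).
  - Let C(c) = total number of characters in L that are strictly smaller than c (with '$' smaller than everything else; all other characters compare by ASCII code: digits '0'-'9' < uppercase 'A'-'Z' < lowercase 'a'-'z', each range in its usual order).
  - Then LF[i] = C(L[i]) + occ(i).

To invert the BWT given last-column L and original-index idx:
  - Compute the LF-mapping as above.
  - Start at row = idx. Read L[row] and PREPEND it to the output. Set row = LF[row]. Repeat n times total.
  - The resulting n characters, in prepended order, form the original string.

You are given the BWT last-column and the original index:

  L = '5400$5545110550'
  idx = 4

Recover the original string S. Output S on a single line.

LF mapping: 9 7 1 2 0 10 11 8 12 5 6 3 13 14 4
Walk LF starting at row 4, prepending L[row]:
  step 1: row=4, L[4]='$', prepend. Next row=LF[4]=0
  step 2: row=0, L[0]='5', prepend. Next row=LF[0]=9
  step 3: row=9, L[9]='1', prepend. Next row=LF[9]=5
  step 4: row=5, L[5]='5', prepend. Next row=LF[5]=10
  step 5: row=10, L[10]='1', prepend. Next row=LF[10]=6
  step 6: row=6, L[6]='5', prepend. Next row=LF[6]=11
  step 7: row=11, L[11]='0', prepend. Next row=LF[11]=3
  step 8: row=3, L[3]='0', prepend. Next row=LF[3]=2
  step 9: row=2, L[2]='0', prepend. Next row=LF[2]=1
  step 10: row=1, L[1]='4', prepend. Next row=LF[1]=7
  step 11: row=7, L[7]='4', prepend. Next row=LF[7]=8
  step 12: row=8, L[8]='5', prepend. Next row=LF[8]=12
  step 13: row=12, L[12]='5', prepend. Next row=LF[12]=13
  step 14: row=13, L[13]='5', prepend. Next row=LF[13]=14
  step 15: row=14, L[14]='0', prepend. Next row=LF[14]=4
Reversed output: 05554400051515$

Answer: 05554400051515$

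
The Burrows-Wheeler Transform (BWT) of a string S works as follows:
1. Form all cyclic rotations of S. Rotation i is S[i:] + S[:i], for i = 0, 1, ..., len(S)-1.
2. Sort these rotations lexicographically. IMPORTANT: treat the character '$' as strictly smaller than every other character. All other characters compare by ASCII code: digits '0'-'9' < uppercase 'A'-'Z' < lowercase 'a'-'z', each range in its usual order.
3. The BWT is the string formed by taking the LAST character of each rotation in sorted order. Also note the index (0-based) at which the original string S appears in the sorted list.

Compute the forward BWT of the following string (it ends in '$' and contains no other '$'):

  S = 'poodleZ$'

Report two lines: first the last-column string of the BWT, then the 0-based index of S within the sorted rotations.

All 8 rotations (rotation i = S[i:]+S[:i]):
  rot[0] = poodleZ$
  rot[1] = oodleZ$p
  rot[2] = odleZ$po
  rot[3] = dleZ$poo
  rot[4] = leZ$pood
  rot[5] = eZ$poodl
  rot[6] = Z$poodle
  rot[7] = $poodleZ
Sorted (with $ < everything):
  sorted[0] = $poodleZ  (last char: 'Z')
  sorted[1] = Z$poodle  (last char: 'e')
  sorted[2] = dleZ$poo  (last char: 'o')
  sorted[3] = eZ$poodl  (last char: 'l')
  sorted[4] = leZ$pood  (last char: 'd')
  sorted[5] = odleZ$po  (last char: 'o')
  sorted[6] = oodleZ$p  (last char: 'p')
  sorted[7] = poodleZ$  (last char: '$')
Last column: Zeoldop$
Original string S is at sorted index 7

Answer: Zeoldop$
7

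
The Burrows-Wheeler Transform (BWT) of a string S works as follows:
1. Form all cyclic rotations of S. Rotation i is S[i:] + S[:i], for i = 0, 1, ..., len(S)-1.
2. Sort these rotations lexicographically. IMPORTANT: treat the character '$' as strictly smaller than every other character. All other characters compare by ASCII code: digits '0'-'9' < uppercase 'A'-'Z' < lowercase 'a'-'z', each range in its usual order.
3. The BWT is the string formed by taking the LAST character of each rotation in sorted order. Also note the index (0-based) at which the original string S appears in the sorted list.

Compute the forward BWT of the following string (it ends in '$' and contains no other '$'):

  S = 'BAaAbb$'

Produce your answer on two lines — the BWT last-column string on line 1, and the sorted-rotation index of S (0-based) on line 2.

Answer: bBa$AbA
3

Derivation:
All 7 rotations (rotation i = S[i:]+S[:i]):
  rot[0] = BAaAbb$
  rot[1] = AaAbb$B
  rot[2] = aAbb$BA
  rot[3] = Abb$BAa
  rot[4] = bb$BAaA
  rot[5] = b$BAaAb
  rot[6] = $BAaAbb
Sorted (with $ < everything):
  sorted[0] = $BAaAbb  (last char: 'b')
  sorted[1] = AaAbb$B  (last char: 'B')
  sorted[2] = Abb$BAa  (last char: 'a')
  sorted[3] = BAaAbb$  (last char: '$')
  sorted[4] = aAbb$BA  (last char: 'A')
  sorted[5] = b$BAaAb  (last char: 'b')
  sorted[6] = bb$BAaA  (last char: 'A')
Last column: bBa$AbA
Original string S is at sorted index 3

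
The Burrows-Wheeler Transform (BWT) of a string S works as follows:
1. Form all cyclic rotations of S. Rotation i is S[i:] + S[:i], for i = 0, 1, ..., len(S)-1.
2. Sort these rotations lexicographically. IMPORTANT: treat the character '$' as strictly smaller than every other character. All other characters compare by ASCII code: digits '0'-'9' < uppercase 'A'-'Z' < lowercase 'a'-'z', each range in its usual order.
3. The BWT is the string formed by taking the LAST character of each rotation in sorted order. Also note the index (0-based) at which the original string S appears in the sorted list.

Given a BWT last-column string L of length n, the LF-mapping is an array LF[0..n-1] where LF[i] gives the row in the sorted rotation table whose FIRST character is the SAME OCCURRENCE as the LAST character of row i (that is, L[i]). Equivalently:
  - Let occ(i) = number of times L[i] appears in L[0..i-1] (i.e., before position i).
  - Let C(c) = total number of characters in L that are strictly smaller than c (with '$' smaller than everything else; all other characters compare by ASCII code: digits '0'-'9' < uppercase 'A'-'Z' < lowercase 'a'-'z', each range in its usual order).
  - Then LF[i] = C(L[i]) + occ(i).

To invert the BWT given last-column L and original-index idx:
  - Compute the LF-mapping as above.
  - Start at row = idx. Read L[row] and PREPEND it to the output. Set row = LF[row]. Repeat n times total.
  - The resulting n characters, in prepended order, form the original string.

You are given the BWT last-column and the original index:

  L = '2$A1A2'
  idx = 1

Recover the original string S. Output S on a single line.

Answer: 12AA2$

Derivation:
LF mapping: 2 0 4 1 5 3
Walk LF starting at row 1, prepending L[row]:
  step 1: row=1, L[1]='$', prepend. Next row=LF[1]=0
  step 2: row=0, L[0]='2', prepend. Next row=LF[0]=2
  step 3: row=2, L[2]='A', prepend. Next row=LF[2]=4
  step 4: row=4, L[4]='A', prepend. Next row=LF[4]=5
  step 5: row=5, L[5]='2', prepend. Next row=LF[5]=3
  step 6: row=3, L[3]='1', prepend. Next row=LF[3]=1
Reversed output: 12AA2$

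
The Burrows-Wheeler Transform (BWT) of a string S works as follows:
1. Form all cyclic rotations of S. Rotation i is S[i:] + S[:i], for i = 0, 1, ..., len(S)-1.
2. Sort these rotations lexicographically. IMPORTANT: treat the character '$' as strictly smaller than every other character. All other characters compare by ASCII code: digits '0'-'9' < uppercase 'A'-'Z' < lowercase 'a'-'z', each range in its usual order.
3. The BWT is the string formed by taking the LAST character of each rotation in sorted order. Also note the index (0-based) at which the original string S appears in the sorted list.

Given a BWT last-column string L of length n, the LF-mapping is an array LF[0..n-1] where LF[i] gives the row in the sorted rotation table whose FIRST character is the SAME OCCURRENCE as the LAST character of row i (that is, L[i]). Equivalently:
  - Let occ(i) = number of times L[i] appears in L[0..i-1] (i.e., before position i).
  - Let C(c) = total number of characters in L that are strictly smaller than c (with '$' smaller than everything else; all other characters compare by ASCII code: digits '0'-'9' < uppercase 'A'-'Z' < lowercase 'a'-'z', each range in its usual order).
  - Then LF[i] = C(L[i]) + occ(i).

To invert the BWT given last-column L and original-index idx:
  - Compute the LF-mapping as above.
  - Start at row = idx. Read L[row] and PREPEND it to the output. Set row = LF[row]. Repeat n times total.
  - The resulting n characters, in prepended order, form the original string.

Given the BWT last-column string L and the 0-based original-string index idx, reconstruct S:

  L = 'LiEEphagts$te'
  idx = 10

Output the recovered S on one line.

LF mapping: 3 8 1 2 9 7 4 6 11 10 0 12 5
Walk LF starting at row 10, prepending L[row]:
  step 1: row=10, L[10]='$', prepend. Next row=LF[10]=0
  step 2: row=0, L[0]='L', prepend. Next row=LF[0]=3
  step 3: row=3, L[3]='E', prepend. Next row=LF[3]=2
  step 4: row=2, L[2]='E', prepend. Next row=LF[2]=1
  step 5: row=1, L[1]='i', prepend. Next row=LF[1]=8
  step 6: row=8, L[8]='t', prepend. Next row=LF[8]=11
  step 7: row=11, L[11]='t', prepend. Next row=LF[11]=12
  step 8: row=12, L[12]='e', prepend. Next row=LF[12]=5
  step 9: row=5, L[5]='h', prepend. Next row=LF[5]=7
  step 10: row=7, L[7]='g', prepend. Next row=LF[7]=6
  step 11: row=6, L[6]='a', prepend. Next row=LF[6]=4
  step 12: row=4, L[4]='p', prepend. Next row=LF[4]=9
  step 13: row=9, L[9]='s', prepend. Next row=LF[9]=10
Reversed output: spaghettiEEL$

Answer: spaghettiEEL$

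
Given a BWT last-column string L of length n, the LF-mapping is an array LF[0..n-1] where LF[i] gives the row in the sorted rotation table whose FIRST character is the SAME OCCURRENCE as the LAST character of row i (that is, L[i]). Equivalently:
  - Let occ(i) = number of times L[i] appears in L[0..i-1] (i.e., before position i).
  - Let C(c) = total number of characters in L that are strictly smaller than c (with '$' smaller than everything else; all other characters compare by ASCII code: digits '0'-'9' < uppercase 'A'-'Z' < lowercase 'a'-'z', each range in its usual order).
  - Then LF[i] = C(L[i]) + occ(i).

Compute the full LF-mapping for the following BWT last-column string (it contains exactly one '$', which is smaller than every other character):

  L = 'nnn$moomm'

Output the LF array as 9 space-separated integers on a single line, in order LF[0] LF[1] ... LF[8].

Char counts: '$':1, 'm':3, 'n':3, 'o':2
C (first-col start): C('$')=0, C('m')=1, C('n')=4, C('o')=7
L[0]='n': occ=0, LF[0]=C('n')+0=4+0=4
L[1]='n': occ=1, LF[1]=C('n')+1=4+1=5
L[2]='n': occ=2, LF[2]=C('n')+2=4+2=6
L[3]='$': occ=0, LF[3]=C('$')+0=0+0=0
L[4]='m': occ=0, LF[4]=C('m')+0=1+0=1
L[5]='o': occ=0, LF[5]=C('o')+0=7+0=7
L[6]='o': occ=1, LF[6]=C('o')+1=7+1=8
L[7]='m': occ=1, LF[7]=C('m')+1=1+1=2
L[8]='m': occ=2, LF[8]=C('m')+2=1+2=3

Answer: 4 5 6 0 1 7 8 2 3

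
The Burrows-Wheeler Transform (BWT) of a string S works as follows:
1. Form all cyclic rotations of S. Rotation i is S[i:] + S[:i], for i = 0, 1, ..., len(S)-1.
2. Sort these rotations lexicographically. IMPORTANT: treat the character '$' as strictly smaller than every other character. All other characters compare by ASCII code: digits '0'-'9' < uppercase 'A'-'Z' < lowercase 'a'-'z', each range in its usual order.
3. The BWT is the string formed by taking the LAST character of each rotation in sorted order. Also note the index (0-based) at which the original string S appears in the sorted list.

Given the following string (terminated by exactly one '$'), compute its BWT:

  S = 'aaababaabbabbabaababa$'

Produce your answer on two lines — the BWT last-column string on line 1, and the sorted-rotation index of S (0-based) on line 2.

All 22 rotations (rotation i = S[i:]+S[:i]):
  rot[0] = aaababaabbabbabaababa$
  rot[1] = aababaabbabbabaababa$a
  rot[2] = ababaabbabbabaababa$aa
  rot[3] = babaabbabbabaababa$aaa
  rot[4] = abaabbabbabaababa$aaab
  rot[5] = baabbabbabaababa$aaaba
  rot[6] = aabbabbabaababa$aaabab
  rot[7] = abbabbabaababa$aaababa
  rot[8] = bbabbabaababa$aaababaa
  rot[9] = babbabaababa$aaababaab
  rot[10] = abbabaababa$aaababaabb
  rot[11] = bbabaababa$aaababaabba
  rot[12] = babaababa$aaababaabbab
  rot[13] = abaababa$aaababaabbabb
  rot[14] = baababa$aaababaabbabba
  rot[15] = aababa$aaababaabbabbab
  rot[16] = ababa$aaababaabbabbaba
  rot[17] = baba$aaababaabbabbabaa
  rot[18] = aba$aaababaabbabbabaab
  rot[19] = ba$aaababaabbabbabaaba
  rot[20] = a$aaababaabbabbabaabab
  rot[21] = $aaababaabbabbabaababa
Sorted (with $ < everything):
  sorted[0] = $aaababaabbabbabaababa  (last char: 'a')
  sorted[1] = a$aaababaabbabbabaabab  (last char: 'b')
  sorted[2] = aaababaabbabbabaababa$  (last char: '$')
  sorted[3] = aababa$aaababaabbabbab  (last char: 'b')
  sorted[4] = aababaabbabbabaababa$a  (last char: 'a')
  sorted[5] = aabbabbabaababa$aaabab  (last char: 'b')
  sorted[6] = aba$aaababaabbabbabaab  (last char: 'b')
  sorted[7] = abaababa$aaababaabbabb  (last char: 'b')
  sorted[8] = abaabbabbabaababa$aaab  (last char: 'b')
  sorted[9] = ababa$aaababaabbabbaba  (last char: 'a')
  sorted[10] = ababaabbabbabaababa$aa  (last char: 'a')
  sorted[11] = abbabaababa$aaababaabb  (last char: 'b')
  sorted[12] = abbabbabaababa$aaababa  (last char: 'a')
  sorted[13] = ba$aaababaabbabbabaaba  (last char: 'a')
  sorted[14] = baababa$aaababaabbabba  (last char: 'a')
  sorted[15] = baabbabbabaababa$aaaba  (last char: 'a')
  sorted[16] = baba$aaababaabbabbabaa  (last char: 'a')
  sorted[17] = babaababa$aaababaabbab  (last char: 'b')
  sorted[18] = babaabbabbabaababa$aaa  (last char: 'a')
  sorted[19] = babbabaababa$aaababaab  (last char: 'b')
  sorted[20] = bbabaababa$aaababaabba  (last char: 'a')
  sorted[21] = bbabbabaababa$aaababaa  (last char: 'a')
Last column: ab$babbbbaabaaaaababaa
Original string S is at sorted index 2

Answer: ab$babbbbaabaaaaababaa
2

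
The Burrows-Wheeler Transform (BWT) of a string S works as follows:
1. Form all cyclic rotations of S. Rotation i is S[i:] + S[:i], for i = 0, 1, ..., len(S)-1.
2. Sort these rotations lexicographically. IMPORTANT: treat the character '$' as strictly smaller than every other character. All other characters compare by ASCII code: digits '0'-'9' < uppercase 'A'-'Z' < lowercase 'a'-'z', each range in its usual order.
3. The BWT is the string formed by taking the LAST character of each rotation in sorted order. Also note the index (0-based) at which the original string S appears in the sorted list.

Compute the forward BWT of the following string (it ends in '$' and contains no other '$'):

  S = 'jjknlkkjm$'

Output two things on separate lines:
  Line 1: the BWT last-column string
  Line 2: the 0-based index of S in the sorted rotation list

All 10 rotations (rotation i = S[i:]+S[:i]):
  rot[0] = jjknlkkjm$
  rot[1] = jknlkkjm$j
  rot[2] = knlkkjm$jj
  rot[3] = nlkkjm$jjk
  rot[4] = lkkjm$jjkn
  rot[5] = kkjm$jjknl
  rot[6] = kjm$jjknlk
  rot[7] = jm$jjknlkk
  rot[8] = m$jjknlkkj
  rot[9] = $jjknlkkjm
Sorted (with $ < everything):
  sorted[0] = $jjknlkkjm  (last char: 'm')
  sorted[1] = jjknlkkjm$  (last char: '$')
  sorted[2] = jknlkkjm$j  (last char: 'j')
  sorted[3] = jm$jjknlkk  (last char: 'k')
  sorted[4] = kjm$jjknlk  (last char: 'k')
  sorted[5] = kkjm$jjknl  (last char: 'l')
  sorted[6] = knlkkjm$jj  (last char: 'j')
  sorted[7] = lkkjm$jjkn  (last char: 'n')
  sorted[8] = m$jjknlkkj  (last char: 'j')
  sorted[9] = nlkkjm$jjk  (last char: 'k')
Last column: m$jkkljnjk
Original string S is at sorted index 1

Answer: m$jkkljnjk
1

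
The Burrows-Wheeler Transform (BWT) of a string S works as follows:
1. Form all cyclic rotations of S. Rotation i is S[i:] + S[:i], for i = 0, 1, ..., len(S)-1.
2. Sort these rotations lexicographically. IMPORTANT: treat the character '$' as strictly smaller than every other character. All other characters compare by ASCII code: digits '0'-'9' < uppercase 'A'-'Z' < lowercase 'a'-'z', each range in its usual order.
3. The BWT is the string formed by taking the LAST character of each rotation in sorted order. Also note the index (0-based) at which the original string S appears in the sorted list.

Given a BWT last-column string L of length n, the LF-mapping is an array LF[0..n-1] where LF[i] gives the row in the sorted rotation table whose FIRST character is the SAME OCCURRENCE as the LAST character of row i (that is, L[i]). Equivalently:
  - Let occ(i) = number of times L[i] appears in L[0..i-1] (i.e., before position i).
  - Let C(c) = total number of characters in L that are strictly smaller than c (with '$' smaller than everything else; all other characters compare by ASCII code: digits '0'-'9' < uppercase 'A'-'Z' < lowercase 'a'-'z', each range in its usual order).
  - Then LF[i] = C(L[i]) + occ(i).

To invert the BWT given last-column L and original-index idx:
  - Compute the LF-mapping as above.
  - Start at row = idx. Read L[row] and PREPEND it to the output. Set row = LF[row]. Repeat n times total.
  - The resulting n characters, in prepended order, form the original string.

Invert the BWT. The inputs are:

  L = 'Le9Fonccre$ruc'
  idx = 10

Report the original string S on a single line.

LF mapping: 3 7 1 2 10 9 4 5 11 8 0 12 13 6
Walk LF starting at row 10, prepending L[row]:
  step 1: row=10, L[10]='$', prepend. Next row=LF[10]=0
  step 2: row=0, L[0]='L', prepend. Next row=LF[0]=3
  step 3: row=3, L[3]='F', prepend. Next row=LF[3]=2
  step 4: row=2, L[2]='9', prepend. Next row=LF[2]=1
  step 5: row=1, L[1]='e', prepend. Next row=LF[1]=7
  step 6: row=7, L[7]='c', prepend. Next row=LF[7]=5
  step 7: row=5, L[5]='n', prepend. Next row=LF[5]=9
  step 8: row=9, L[9]='e', prepend. Next row=LF[9]=8
  step 9: row=8, L[8]='r', prepend. Next row=LF[8]=11
  step 10: row=11, L[11]='r', prepend. Next row=LF[11]=12
  step 11: row=12, L[12]='u', prepend. Next row=LF[12]=13
  step 12: row=13, L[13]='c', prepend. Next row=LF[13]=6
  step 13: row=6, L[6]='c', prepend. Next row=LF[6]=4
  step 14: row=4, L[4]='o', prepend. Next row=LF[4]=10
Reversed output: occurrence9FL$

Answer: occurrence9FL$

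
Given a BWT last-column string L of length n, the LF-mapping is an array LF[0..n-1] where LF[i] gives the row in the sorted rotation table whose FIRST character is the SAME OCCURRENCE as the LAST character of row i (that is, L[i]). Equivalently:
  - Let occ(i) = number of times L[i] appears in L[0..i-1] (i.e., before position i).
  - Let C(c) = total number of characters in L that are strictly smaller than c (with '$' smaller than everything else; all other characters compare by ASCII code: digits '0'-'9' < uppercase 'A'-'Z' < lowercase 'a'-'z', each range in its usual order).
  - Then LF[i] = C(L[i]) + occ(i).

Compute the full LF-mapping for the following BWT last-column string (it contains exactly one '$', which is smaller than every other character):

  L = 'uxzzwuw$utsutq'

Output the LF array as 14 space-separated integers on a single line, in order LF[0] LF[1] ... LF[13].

Char counts: '$':1, 'q':1, 's':1, 't':2, 'u':4, 'w':2, 'x':1, 'z':2
C (first-col start): C('$')=0, C('q')=1, C('s')=2, C('t')=3, C('u')=5, C('w')=9, C('x')=11, C('z')=12
L[0]='u': occ=0, LF[0]=C('u')+0=5+0=5
L[1]='x': occ=0, LF[1]=C('x')+0=11+0=11
L[2]='z': occ=0, LF[2]=C('z')+0=12+0=12
L[3]='z': occ=1, LF[3]=C('z')+1=12+1=13
L[4]='w': occ=0, LF[4]=C('w')+0=9+0=9
L[5]='u': occ=1, LF[5]=C('u')+1=5+1=6
L[6]='w': occ=1, LF[6]=C('w')+1=9+1=10
L[7]='$': occ=0, LF[7]=C('$')+0=0+0=0
L[8]='u': occ=2, LF[8]=C('u')+2=5+2=7
L[9]='t': occ=0, LF[9]=C('t')+0=3+0=3
L[10]='s': occ=0, LF[10]=C('s')+0=2+0=2
L[11]='u': occ=3, LF[11]=C('u')+3=5+3=8
L[12]='t': occ=1, LF[12]=C('t')+1=3+1=4
L[13]='q': occ=0, LF[13]=C('q')+0=1+0=1

Answer: 5 11 12 13 9 6 10 0 7 3 2 8 4 1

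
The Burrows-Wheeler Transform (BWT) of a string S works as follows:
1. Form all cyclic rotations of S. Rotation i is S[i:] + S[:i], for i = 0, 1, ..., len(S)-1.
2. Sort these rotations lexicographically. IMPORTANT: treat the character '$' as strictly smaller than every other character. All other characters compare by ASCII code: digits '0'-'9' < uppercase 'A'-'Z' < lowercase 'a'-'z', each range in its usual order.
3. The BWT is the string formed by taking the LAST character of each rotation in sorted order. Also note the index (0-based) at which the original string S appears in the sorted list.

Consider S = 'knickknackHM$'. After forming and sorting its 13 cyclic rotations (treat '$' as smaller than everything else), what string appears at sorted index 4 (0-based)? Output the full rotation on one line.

Answer: ckHM$knickkna

Derivation:
All 13 rotations (rotation i = S[i:]+S[:i]):
  rot[0] = knickknackHM$
  rot[1] = nickknackHM$k
  rot[2] = ickknackHM$kn
  rot[3] = ckknackHM$kni
  rot[4] = kknackHM$knic
  rot[5] = knackHM$knick
  rot[6] = nackHM$knickk
  rot[7] = ackHM$knickkn
  rot[8] = ckHM$knickkna
  rot[9] = kHM$knickknac
  rot[10] = HM$knickknack
  rot[11] = M$knickknackH
  rot[12] = $knickknackHM
Sorted (with $ < everything):
  sorted[0] = $knickknackHM
  sorted[1] = HM$knickknack
  sorted[2] = M$knickknackH
  sorted[3] = ackHM$knickkn
  sorted[4] = ckHM$knickkna
  sorted[5] = ckknackHM$kni
  sorted[6] = ickknackHM$kn
  sorted[7] = kHM$knickknac
  sorted[8] = kknackHM$knic
  sorted[9] = knackHM$knick
  sorted[10] = knickknackHM$
  sorted[11] = nackHM$knickk
  sorted[12] = nickknackHM$k
sorted[4] = ckHM$knickkna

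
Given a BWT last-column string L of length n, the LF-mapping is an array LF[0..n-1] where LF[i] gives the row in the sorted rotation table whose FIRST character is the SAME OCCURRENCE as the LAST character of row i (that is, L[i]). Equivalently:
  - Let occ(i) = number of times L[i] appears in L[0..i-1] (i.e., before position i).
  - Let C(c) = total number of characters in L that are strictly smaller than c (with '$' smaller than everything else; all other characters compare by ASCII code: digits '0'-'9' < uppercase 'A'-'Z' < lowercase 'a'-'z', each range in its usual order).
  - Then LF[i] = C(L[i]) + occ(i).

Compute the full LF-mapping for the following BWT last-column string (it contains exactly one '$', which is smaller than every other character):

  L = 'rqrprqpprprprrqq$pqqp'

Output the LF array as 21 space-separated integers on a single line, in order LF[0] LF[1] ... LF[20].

Answer: 14 8 15 1 16 9 2 3 17 4 18 5 19 20 10 11 0 6 12 13 7

Derivation:
Char counts: '$':1, 'p':7, 'q':6, 'r':7
C (first-col start): C('$')=0, C('p')=1, C('q')=8, C('r')=14
L[0]='r': occ=0, LF[0]=C('r')+0=14+0=14
L[1]='q': occ=0, LF[1]=C('q')+0=8+0=8
L[2]='r': occ=1, LF[2]=C('r')+1=14+1=15
L[3]='p': occ=0, LF[3]=C('p')+0=1+0=1
L[4]='r': occ=2, LF[4]=C('r')+2=14+2=16
L[5]='q': occ=1, LF[5]=C('q')+1=8+1=9
L[6]='p': occ=1, LF[6]=C('p')+1=1+1=2
L[7]='p': occ=2, LF[7]=C('p')+2=1+2=3
L[8]='r': occ=3, LF[8]=C('r')+3=14+3=17
L[9]='p': occ=3, LF[9]=C('p')+3=1+3=4
L[10]='r': occ=4, LF[10]=C('r')+4=14+4=18
L[11]='p': occ=4, LF[11]=C('p')+4=1+4=5
L[12]='r': occ=5, LF[12]=C('r')+5=14+5=19
L[13]='r': occ=6, LF[13]=C('r')+6=14+6=20
L[14]='q': occ=2, LF[14]=C('q')+2=8+2=10
L[15]='q': occ=3, LF[15]=C('q')+3=8+3=11
L[16]='$': occ=0, LF[16]=C('$')+0=0+0=0
L[17]='p': occ=5, LF[17]=C('p')+5=1+5=6
L[18]='q': occ=4, LF[18]=C('q')+4=8+4=12
L[19]='q': occ=5, LF[19]=C('q')+5=8+5=13
L[20]='p': occ=6, LF[20]=C('p')+6=1+6=7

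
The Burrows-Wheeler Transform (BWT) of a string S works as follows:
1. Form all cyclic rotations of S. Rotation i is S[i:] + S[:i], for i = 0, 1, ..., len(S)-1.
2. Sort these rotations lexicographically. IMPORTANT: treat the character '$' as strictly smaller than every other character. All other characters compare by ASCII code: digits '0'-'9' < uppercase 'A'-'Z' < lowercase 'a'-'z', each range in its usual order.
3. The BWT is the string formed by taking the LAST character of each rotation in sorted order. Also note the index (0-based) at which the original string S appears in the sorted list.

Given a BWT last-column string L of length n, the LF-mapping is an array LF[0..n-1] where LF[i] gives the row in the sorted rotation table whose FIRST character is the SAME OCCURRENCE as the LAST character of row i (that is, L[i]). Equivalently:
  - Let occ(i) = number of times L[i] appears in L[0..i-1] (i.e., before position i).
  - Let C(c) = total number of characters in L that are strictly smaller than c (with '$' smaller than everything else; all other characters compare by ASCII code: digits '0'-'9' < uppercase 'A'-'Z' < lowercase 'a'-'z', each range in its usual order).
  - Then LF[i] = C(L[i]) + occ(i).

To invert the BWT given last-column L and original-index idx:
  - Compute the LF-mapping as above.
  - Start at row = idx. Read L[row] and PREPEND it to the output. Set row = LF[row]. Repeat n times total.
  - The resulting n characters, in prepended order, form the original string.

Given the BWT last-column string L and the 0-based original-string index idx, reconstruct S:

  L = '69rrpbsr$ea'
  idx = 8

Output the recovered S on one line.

LF mapping: 1 2 7 8 6 4 10 9 0 5 3
Walk LF starting at row 8, prepending L[row]:
  step 1: row=8, L[8]='$', prepend. Next row=LF[8]=0
  step 2: row=0, L[0]='6', prepend. Next row=LF[0]=1
  step 3: row=1, L[1]='9', prepend. Next row=LF[1]=2
  step 4: row=2, L[2]='r', prepend. Next row=LF[2]=7
  step 5: row=7, L[7]='r', prepend. Next row=LF[7]=9
  step 6: row=9, L[9]='e', prepend. Next row=LF[9]=5
  step 7: row=5, L[5]='b', prepend. Next row=LF[5]=4
  step 8: row=4, L[4]='p', prepend. Next row=LF[4]=6
  step 9: row=6, L[6]='s', prepend. Next row=LF[6]=10
  step 10: row=10, L[10]='a', prepend. Next row=LF[10]=3
  step 11: row=3, L[3]='r', prepend. Next row=LF[3]=8
Reversed output: raspberr96$

Answer: raspberr96$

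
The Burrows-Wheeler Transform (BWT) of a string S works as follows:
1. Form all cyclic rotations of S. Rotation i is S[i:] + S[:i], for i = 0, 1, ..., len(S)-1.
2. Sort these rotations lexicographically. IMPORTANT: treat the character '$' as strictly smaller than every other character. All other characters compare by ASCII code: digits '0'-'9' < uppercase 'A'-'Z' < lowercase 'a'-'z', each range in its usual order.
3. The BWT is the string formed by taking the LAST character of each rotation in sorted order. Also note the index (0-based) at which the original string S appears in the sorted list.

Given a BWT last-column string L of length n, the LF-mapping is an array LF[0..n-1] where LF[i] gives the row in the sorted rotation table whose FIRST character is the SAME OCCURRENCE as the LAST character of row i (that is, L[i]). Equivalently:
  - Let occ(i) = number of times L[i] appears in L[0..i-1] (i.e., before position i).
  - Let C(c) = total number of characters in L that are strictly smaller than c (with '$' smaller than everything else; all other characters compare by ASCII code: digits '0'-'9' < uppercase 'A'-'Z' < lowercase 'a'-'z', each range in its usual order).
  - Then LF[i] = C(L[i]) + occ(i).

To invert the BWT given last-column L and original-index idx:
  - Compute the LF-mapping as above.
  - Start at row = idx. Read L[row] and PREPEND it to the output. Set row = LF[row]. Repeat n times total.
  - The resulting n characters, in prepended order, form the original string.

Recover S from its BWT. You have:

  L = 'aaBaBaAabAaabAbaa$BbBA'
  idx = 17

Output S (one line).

LF mapping: 9 10 5 11 6 12 1 13 18 2 14 15 19 3 20 16 17 0 7 21 8 4
Walk LF starting at row 17, prepending L[row]:
  step 1: row=17, L[17]='$', prepend. Next row=LF[17]=0
  step 2: row=0, L[0]='a', prepend. Next row=LF[0]=9
  step 3: row=9, L[9]='A', prepend. Next row=LF[9]=2
  step 4: row=2, L[2]='B', prepend. Next row=LF[2]=5
  step 5: row=5, L[5]='a', prepend. Next row=LF[5]=12
  step 6: row=12, L[12]='b', prepend. Next row=LF[12]=19
  step 7: row=19, L[19]='b', prepend. Next row=LF[19]=21
  step 8: row=21, L[21]='A', prepend. Next row=LF[21]=4
  step 9: row=4, L[4]='B', prepend. Next row=LF[4]=6
  step 10: row=6, L[6]='A', prepend. Next row=LF[6]=1
  step 11: row=1, L[1]='a', prepend. Next row=LF[1]=10
  step 12: row=10, L[10]='a', prepend. Next row=LF[10]=14
  step 13: row=14, L[14]='b', prepend. Next row=LF[14]=20
  step 14: row=20, L[20]='B', prepend. Next row=LF[20]=8
  step 15: row=8, L[8]='b', prepend. Next row=LF[8]=18
  step 16: row=18, L[18]='B', prepend. Next row=LF[18]=7
  step 17: row=7, L[7]='a', prepend. Next row=LF[7]=13
  step 18: row=13, L[13]='A', prepend. Next row=LF[13]=3
  step 19: row=3, L[3]='a', prepend. Next row=LF[3]=11
  step 20: row=11, L[11]='a', prepend. Next row=LF[11]=15
  step 21: row=15, L[15]='a', prepend. Next row=LF[15]=16
  step 22: row=16, L[16]='a', prepend. Next row=LF[16]=17
Reversed output: aaaaAaBbBbaaABAbbaBAa$

Answer: aaaaAaBbBbaaABAbbaBAa$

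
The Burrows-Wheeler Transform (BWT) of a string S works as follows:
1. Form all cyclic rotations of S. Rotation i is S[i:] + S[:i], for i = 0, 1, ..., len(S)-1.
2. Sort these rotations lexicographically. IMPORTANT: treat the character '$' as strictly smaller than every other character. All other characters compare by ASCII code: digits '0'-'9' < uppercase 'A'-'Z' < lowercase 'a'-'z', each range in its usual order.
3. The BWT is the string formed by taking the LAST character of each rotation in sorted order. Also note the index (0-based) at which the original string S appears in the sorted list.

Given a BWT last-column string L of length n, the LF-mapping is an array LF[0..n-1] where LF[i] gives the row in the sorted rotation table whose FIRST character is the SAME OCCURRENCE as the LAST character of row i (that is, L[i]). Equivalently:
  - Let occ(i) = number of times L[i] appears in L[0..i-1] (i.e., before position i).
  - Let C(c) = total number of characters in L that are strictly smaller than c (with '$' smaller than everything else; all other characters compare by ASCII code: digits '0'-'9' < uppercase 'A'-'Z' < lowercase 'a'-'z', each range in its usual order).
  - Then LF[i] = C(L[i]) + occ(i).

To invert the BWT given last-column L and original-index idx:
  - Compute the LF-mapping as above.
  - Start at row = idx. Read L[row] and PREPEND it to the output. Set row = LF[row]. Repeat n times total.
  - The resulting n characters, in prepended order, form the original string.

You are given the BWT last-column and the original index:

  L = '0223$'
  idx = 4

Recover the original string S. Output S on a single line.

Answer: 3220$

Derivation:
LF mapping: 1 2 3 4 0
Walk LF starting at row 4, prepending L[row]:
  step 1: row=4, L[4]='$', prepend. Next row=LF[4]=0
  step 2: row=0, L[0]='0', prepend. Next row=LF[0]=1
  step 3: row=1, L[1]='2', prepend. Next row=LF[1]=2
  step 4: row=2, L[2]='2', prepend. Next row=LF[2]=3
  step 5: row=3, L[3]='3', prepend. Next row=LF[3]=4
Reversed output: 3220$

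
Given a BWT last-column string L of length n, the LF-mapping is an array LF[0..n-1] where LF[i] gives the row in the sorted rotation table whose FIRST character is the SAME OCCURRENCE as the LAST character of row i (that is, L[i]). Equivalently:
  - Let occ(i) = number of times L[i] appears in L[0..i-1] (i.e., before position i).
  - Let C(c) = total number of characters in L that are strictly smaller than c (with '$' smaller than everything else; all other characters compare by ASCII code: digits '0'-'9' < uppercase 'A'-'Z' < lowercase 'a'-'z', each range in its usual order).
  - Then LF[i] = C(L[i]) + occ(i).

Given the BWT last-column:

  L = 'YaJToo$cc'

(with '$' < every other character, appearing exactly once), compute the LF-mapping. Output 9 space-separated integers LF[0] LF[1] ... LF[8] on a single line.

Answer: 3 4 1 2 7 8 0 5 6

Derivation:
Char counts: '$':1, 'J':1, 'T':1, 'Y':1, 'a':1, 'c':2, 'o':2
C (first-col start): C('$')=0, C('J')=1, C('T')=2, C('Y')=3, C('a')=4, C('c')=5, C('o')=7
L[0]='Y': occ=0, LF[0]=C('Y')+0=3+0=3
L[1]='a': occ=0, LF[1]=C('a')+0=4+0=4
L[2]='J': occ=0, LF[2]=C('J')+0=1+0=1
L[3]='T': occ=0, LF[3]=C('T')+0=2+0=2
L[4]='o': occ=0, LF[4]=C('o')+0=7+0=7
L[5]='o': occ=1, LF[5]=C('o')+1=7+1=8
L[6]='$': occ=0, LF[6]=C('$')+0=0+0=0
L[7]='c': occ=0, LF[7]=C('c')+0=5+0=5
L[8]='c': occ=1, LF[8]=C('c')+1=5+1=6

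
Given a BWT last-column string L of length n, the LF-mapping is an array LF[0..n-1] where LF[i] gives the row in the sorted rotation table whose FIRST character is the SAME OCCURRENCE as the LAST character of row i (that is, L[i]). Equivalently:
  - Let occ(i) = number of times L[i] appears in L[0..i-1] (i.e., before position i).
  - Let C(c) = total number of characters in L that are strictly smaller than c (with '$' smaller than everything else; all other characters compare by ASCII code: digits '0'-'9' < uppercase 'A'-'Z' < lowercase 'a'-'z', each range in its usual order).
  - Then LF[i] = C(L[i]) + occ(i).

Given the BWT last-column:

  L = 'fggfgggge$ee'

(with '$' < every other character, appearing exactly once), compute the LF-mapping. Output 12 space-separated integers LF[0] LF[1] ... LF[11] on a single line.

Char counts: '$':1, 'e':3, 'f':2, 'g':6
C (first-col start): C('$')=0, C('e')=1, C('f')=4, C('g')=6
L[0]='f': occ=0, LF[0]=C('f')+0=4+0=4
L[1]='g': occ=0, LF[1]=C('g')+0=6+0=6
L[2]='g': occ=1, LF[2]=C('g')+1=6+1=7
L[3]='f': occ=1, LF[3]=C('f')+1=4+1=5
L[4]='g': occ=2, LF[4]=C('g')+2=6+2=8
L[5]='g': occ=3, LF[5]=C('g')+3=6+3=9
L[6]='g': occ=4, LF[6]=C('g')+4=6+4=10
L[7]='g': occ=5, LF[7]=C('g')+5=6+5=11
L[8]='e': occ=0, LF[8]=C('e')+0=1+0=1
L[9]='$': occ=0, LF[9]=C('$')+0=0+0=0
L[10]='e': occ=1, LF[10]=C('e')+1=1+1=2
L[11]='e': occ=2, LF[11]=C('e')+2=1+2=3

Answer: 4 6 7 5 8 9 10 11 1 0 2 3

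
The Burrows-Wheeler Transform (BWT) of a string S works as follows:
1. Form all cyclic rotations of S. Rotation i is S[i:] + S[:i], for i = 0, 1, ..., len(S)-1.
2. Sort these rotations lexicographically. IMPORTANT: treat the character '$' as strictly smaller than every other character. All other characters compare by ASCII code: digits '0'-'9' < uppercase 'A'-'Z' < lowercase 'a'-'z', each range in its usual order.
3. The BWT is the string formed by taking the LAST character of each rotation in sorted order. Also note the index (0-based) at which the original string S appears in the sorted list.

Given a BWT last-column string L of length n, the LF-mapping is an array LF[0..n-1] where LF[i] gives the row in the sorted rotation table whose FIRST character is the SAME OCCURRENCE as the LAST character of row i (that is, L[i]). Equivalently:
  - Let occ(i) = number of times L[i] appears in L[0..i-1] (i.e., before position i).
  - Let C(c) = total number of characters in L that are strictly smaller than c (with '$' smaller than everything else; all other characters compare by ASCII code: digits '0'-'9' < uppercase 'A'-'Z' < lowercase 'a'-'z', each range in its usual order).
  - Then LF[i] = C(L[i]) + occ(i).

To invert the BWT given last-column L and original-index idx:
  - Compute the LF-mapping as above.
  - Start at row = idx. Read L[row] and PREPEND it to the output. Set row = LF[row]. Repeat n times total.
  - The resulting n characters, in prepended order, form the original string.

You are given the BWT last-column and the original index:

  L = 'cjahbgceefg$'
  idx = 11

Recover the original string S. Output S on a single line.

Answer: jabcegefghc$

Derivation:
LF mapping: 3 11 1 10 2 8 4 5 6 7 9 0
Walk LF starting at row 11, prepending L[row]:
  step 1: row=11, L[11]='$', prepend. Next row=LF[11]=0
  step 2: row=0, L[0]='c', prepend. Next row=LF[0]=3
  step 3: row=3, L[3]='h', prepend. Next row=LF[3]=10
  step 4: row=10, L[10]='g', prepend. Next row=LF[10]=9
  step 5: row=9, L[9]='f', prepend. Next row=LF[9]=7
  step 6: row=7, L[7]='e', prepend. Next row=LF[7]=5
  step 7: row=5, L[5]='g', prepend. Next row=LF[5]=8
  step 8: row=8, L[8]='e', prepend. Next row=LF[8]=6
  step 9: row=6, L[6]='c', prepend. Next row=LF[6]=4
  step 10: row=4, L[4]='b', prepend. Next row=LF[4]=2
  step 11: row=2, L[2]='a', prepend. Next row=LF[2]=1
  step 12: row=1, L[1]='j', prepend. Next row=LF[1]=11
Reversed output: jabcegefghc$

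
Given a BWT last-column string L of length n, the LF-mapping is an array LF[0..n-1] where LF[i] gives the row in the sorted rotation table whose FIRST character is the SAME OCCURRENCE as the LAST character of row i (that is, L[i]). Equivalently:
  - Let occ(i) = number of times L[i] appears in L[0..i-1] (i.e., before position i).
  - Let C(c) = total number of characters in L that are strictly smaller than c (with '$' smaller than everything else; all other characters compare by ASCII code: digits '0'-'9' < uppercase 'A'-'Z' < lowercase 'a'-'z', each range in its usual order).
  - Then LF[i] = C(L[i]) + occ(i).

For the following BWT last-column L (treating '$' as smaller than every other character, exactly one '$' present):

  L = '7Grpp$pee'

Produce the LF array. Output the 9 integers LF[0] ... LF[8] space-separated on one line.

Char counts: '$':1, '7':1, 'G':1, 'e':2, 'p':3, 'r':1
C (first-col start): C('$')=0, C('7')=1, C('G')=2, C('e')=3, C('p')=5, C('r')=8
L[0]='7': occ=0, LF[0]=C('7')+0=1+0=1
L[1]='G': occ=0, LF[1]=C('G')+0=2+0=2
L[2]='r': occ=0, LF[2]=C('r')+0=8+0=8
L[3]='p': occ=0, LF[3]=C('p')+0=5+0=5
L[4]='p': occ=1, LF[4]=C('p')+1=5+1=6
L[5]='$': occ=0, LF[5]=C('$')+0=0+0=0
L[6]='p': occ=2, LF[6]=C('p')+2=5+2=7
L[7]='e': occ=0, LF[7]=C('e')+0=3+0=3
L[8]='e': occ=1, LF[8]=C('e')+1=3+1=4

Answer: 1 2 8 5 6 0 7 3 4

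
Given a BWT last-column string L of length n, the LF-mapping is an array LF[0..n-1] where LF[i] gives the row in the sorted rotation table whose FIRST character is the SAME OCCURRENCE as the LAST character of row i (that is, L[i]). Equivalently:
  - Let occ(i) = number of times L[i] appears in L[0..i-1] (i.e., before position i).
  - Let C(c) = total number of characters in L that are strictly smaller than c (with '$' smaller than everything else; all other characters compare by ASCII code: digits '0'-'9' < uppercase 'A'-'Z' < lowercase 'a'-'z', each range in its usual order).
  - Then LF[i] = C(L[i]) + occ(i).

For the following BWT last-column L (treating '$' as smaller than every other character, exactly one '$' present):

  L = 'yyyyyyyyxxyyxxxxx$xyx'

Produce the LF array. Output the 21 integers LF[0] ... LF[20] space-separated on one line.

Answer: 10 11 12 13 14 15 16 17 1 2 18 19 3 4 5 6 7 0 8 20 9

Derivation:
Char counts: '$':1, 'x':9, 'y':11
C (first-col start): C('$')=0, C('x')=1, C('y')=10
L[0]='y': occ=0, LF[0]=C('y')+0=10+0=10
L[1]='y': occ=1, LF[1]=C('y')+1=10+1=11
L[2]='y': occ=2, LF[2]=C('y')+2=10+2=12
L[3]='y': occ=3, LF[3]=C('y')+3=10+3=13
L[4]='y': occ=4, LF[4]=C('y')+4=10+4=14
L[5]='y': occ=5, LF[5]=C('y')+5=10+5=15
L[6]='y': occ=6, LF[6]=C('y')+6=10+6=16
L[7]='y': occ=7, LF[7]=C('y')+7=10+7=17
L[8]='x': occ=0, LF[8]=C('x')+0=1+0=1
L[9]='x': occ=1, LF[9]=C('x')+1=1+1=2
L[10]='y': occ=8, LF[10]=C('y')+8=10+8=18
L[11]='y': occ=9, LF[11]=C('y')+9=10+9=19
L[12]='x': occ=2, LF[12]=C('x')+2=1+2=3
L[13]='x': occ=3, LF[13]=C('x')+3=1+3=4
L[14]='x': occ=4, LF[14]=C('x')+4=1+4=5
L[15]='x': occ=5, LF[15]=C('x')+5=1+5=6
L[16]='x': occ=6, LF[16]=C('x')+6=1+6=7
L[17]='$': occ=0, LF[17]=C('$')+0=0+0=0
L[18]='x': occ=7, LF[18]=C('x')+7=1+7=8
L[19]='y': occ=10, LF[19]=C('y')+10=10+10=20
L[20]='x': occ=8, LF[20]=C('x')+8=1+8=9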